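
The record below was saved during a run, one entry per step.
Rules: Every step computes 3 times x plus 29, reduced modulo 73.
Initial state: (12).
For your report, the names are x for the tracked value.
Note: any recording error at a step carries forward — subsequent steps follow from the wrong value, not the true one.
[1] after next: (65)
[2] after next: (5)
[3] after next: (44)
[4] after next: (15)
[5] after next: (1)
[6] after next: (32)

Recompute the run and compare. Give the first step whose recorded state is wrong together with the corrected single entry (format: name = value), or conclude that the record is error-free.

step 1: x = (3*12 + 29) mod 73 = 65 -> no discrepancy
step 2: x = (3*65 + 29) mod 73 = 5 -> checks out
step 3: x = (3*5 + 29) mod 73 = 44 -> matches
step 4: x = (3*44 + 29) mod 73 = 15 -> no discrepancy
step 5: x = (3*15 + 29) mod 73 = 1 -> confirmed correct
step 6: x = (3*1 + 29) mod 73 = 32 -> exactly as logged
Every step is consistent.

no error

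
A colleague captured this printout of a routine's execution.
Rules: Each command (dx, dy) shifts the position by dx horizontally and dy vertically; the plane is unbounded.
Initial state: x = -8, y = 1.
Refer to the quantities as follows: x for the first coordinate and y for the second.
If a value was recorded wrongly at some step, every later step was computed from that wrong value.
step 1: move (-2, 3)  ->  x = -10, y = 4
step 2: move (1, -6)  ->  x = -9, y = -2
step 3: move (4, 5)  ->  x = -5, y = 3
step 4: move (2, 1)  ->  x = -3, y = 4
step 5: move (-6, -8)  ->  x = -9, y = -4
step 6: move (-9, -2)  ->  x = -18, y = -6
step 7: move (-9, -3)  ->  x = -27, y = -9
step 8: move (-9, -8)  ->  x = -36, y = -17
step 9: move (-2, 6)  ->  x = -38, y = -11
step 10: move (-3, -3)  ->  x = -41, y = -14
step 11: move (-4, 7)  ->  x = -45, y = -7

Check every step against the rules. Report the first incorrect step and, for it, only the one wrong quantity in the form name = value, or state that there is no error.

no error

Recomputing the run from the initial state:
step 1: x = -10, y = 4
step 2: x = -9, y = -2
step 3: x = -5, y = 3
step 4: x = -3, y = 4
step 5: x = -9, y = -4
step 6: x = -18, y = -6
step 7: x = -27, y = -9
step 8: x = -36, y = -17
step 9: x = -38, y = -11
step 10: x = -41, y = -14
step 11: x = -45, y = -7
This matches the printout at every step.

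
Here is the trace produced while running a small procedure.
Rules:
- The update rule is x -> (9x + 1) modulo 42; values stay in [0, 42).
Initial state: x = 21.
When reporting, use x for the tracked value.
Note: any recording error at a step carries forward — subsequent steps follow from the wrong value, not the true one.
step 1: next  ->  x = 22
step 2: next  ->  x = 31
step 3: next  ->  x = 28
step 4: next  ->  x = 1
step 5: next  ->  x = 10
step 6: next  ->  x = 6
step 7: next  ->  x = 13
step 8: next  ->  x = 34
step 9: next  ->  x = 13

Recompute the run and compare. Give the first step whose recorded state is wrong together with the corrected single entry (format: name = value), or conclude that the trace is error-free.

step 6, x = 7

1. x = (9*21 + 1) mod 42 = 22 (no discrepancy)
2. x = (9*22 + 1) mod 42 = 31 (exactly as logged)
3. x = (9*31 + 1) mod 42 = 28 (consistent with the trace)
4. x = (9*28 + 1) mod 42 = 1 (verified)
5. x = (9*1 + 1) mod 42 = 10 (confirmed correct)
6. x = (9*10 + 1) mod 42 = 7 (a discrepancy with the trace)
That makes step 6 the first incorrect line — x = 7 is what it should show.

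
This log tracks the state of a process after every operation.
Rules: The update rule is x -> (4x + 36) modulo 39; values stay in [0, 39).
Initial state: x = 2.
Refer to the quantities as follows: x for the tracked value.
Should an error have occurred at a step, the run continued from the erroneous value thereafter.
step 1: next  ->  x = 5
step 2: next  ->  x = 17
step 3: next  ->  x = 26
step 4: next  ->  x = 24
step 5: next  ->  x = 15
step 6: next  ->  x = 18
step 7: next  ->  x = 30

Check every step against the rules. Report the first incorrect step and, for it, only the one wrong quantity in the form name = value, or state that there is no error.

step 4, x = 23

Step 1: x = (4*2 + 36) mod 39 = 5 — verified.
Step 2: x = (4*5 + 36) mod 39 = 17 — exactly as logged.
Step 3: x = (4*17 + 36) mod 39 = 26 — matches.
Step 4: x = (4*26 + 36) mod 39 = 23 — this is not what the log shows.
Step 4 is the first one off; corrected, x = 23.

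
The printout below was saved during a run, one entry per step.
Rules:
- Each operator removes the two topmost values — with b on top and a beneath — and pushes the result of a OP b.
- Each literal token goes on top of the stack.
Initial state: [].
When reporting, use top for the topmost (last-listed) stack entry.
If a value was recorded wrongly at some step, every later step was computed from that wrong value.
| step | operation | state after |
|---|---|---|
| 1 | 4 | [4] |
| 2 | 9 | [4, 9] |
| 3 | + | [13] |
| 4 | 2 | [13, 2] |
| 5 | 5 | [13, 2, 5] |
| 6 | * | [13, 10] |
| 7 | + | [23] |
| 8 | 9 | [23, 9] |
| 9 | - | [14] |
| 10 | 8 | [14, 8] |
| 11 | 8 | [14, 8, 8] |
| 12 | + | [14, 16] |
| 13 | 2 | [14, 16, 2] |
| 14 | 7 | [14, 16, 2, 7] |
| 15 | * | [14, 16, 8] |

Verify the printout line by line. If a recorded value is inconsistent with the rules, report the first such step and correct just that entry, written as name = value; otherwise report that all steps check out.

step 1: push 4: top = 4 -> same as recorded
step 2: push 9: top = 9 -> exactly as logged
step 3: 4 + 9 = 13 -> consistent with the printout
step 4: push 2: top = 2 -> same as recorded
step 5: push 5: top = 5 -> same as recorded
step 6: 2 * 5 = 10 -> confirmed correct
step 7: 13 + 10 = 23 -> checks out
step 8: push 9: top = 9 -> consistent with the printout
step 9: 23 - 9 = 14 -> checks out
step 10: push 8: top = 8 -> checks out
step 11: push 8: top = 8 -> matches
step 12: 8 + 8 = 16 -> agrees with the printout
step 13: push 2: top = 2 -> no discrepancy
step 14: push 7: top = 7 -> no discrepancy
step 15: 2 * 7 = 14 -> the printout has a different value
Step 15 is the first one off; corrected, top = 14.

step 15, top = 14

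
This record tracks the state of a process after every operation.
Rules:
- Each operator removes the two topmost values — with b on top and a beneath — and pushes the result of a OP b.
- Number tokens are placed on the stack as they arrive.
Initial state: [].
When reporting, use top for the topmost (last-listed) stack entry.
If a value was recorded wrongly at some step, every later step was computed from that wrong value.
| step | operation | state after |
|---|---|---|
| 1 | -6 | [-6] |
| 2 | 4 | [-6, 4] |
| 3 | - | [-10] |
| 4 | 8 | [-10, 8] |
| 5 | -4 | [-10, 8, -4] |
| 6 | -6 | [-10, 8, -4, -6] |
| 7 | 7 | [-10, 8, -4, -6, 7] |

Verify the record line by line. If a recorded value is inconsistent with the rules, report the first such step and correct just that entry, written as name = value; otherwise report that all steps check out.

no error

step 1: push -6: top = -6 -> matches
step 2: push 4: top = 4 -> no discrepancy
step 3: -6 - 4 = -10 -> no discrepancy
step 4: push 8: top = 8 -> consistent with the record
step 5: push -4: top = -4 -> agrees with the record
step 6: push -6: top = -6 -> agrees with the record
step 7: push 7: top = 7 -> in agreement
The whole run recomputes cleanly — no discrepancies.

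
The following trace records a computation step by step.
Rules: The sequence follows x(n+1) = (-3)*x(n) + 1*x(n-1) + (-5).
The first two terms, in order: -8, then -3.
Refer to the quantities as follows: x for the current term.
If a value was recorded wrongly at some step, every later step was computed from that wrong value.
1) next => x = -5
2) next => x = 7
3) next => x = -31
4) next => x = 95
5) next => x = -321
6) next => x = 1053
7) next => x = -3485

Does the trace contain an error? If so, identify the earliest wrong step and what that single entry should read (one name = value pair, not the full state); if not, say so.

step 1, x = -4

step 1: x = -3*(-3) + (1)*(-8) + (-5) = -4 -> first mismatch against the trace
That makes step 1 the first incorrect line — x = -4 is what it should show.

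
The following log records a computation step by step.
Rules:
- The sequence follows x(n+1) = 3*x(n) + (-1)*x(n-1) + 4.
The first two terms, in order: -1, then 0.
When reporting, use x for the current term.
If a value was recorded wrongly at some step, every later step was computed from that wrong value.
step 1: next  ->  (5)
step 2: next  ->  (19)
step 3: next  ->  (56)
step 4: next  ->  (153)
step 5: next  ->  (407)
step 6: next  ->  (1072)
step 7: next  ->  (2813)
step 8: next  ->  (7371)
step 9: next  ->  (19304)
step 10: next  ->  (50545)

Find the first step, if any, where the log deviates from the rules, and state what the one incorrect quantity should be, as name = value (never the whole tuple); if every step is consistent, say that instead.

no error

Recomputing the run from the initial state:
step 1: x = 5
step 2: x = 19
step 3: x = 56
step 4: x = 153
step 5: x = 407
step 6: x = 1072
step 7: x = 2813
step 8: x = 7371
step 9: x = 19304
step 10: x = 50545
This matches the log at every step.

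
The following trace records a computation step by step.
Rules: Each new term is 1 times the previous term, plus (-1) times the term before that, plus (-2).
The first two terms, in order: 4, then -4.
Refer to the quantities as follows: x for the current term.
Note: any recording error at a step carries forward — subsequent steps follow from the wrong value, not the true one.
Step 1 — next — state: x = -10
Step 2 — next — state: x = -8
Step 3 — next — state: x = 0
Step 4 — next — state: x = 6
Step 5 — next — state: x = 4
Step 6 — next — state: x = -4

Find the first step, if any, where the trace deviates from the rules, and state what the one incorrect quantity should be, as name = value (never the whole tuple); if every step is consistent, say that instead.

Recomputing the run from the initial state:
step 1: x = -10
step 2: x = -8
step 3: x = 0
step 4: x = 6
step 5: x = 4
step 6: x = -4
This matches the trace at every step.

no error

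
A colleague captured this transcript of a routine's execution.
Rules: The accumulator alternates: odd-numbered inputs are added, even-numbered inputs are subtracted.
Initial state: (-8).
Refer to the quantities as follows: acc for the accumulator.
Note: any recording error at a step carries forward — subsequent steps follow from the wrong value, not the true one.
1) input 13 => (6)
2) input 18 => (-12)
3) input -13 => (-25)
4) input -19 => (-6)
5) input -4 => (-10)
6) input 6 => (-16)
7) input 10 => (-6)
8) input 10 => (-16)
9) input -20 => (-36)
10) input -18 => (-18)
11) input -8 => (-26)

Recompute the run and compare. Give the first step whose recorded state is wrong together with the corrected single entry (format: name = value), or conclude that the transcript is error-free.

step 1, acc = 5

Recomputing the run from the initial state:
step 1: acc = 5
step 2: acc = -13
step 3: acc = -26
step 4: acc = -7
step 5: acc = -11
step 6: acc = -17
step 7: acc = -7
step 8: acc = -17
step 9: acc = -37
step 10: acc = -19
step 11: acc = -27
The first disagreement with the transcript is at step 1, where the value should be acc = 5.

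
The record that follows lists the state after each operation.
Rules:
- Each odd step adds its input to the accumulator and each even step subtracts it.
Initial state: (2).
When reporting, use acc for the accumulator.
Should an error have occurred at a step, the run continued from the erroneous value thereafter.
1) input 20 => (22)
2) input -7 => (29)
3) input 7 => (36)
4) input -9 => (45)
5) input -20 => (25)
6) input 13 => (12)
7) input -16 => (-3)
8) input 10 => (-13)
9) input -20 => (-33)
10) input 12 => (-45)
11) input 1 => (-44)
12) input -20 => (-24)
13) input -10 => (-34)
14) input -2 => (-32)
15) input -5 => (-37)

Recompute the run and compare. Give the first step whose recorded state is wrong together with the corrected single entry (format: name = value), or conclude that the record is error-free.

Recomputing the run from the initial state:
step 1: acc = 22
step 2: acc = 29
step 3: acc = 36
step 4: acc = 45
step 5: acc = 25
step 6: acc = 12
step 7: acc = -4
step 8: acc = -14
step 9: acc = -34
step 10: acc = -46
step 11: acc = -45
step 12: acc = -25
step 13: acc = -35
step 14: acc = -33
step 15: acc = -38
The first disagreement with the record is at step 7, where the value should be acc = -4.

step 7, acc = -4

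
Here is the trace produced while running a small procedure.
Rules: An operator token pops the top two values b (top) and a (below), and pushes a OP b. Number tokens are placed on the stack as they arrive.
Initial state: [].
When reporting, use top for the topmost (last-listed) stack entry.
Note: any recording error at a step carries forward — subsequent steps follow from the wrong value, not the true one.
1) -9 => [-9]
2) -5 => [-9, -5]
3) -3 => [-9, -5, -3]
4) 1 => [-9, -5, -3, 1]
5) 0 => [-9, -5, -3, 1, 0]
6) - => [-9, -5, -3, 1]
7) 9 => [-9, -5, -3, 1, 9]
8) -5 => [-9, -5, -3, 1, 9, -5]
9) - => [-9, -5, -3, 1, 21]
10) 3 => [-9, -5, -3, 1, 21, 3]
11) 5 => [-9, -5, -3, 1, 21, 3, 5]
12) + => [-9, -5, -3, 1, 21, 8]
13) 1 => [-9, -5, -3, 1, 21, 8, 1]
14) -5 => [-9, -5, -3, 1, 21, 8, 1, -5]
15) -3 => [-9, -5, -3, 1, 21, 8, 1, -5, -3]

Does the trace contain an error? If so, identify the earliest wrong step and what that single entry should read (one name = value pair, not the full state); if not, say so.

step 1: push -9: top = -9 -> matches
step 2: push -5: top = -5 -> confirmed correct
step 3: push -3: top = -3 -> confirmed correct
step 4: push 1: top = 1 -> same as recorded
step 5: push 0: top = 0 -> agrees with the trace
step 6: 1 - 0 = 1 -> in agreement
step 7: push 9: top = 9 -> in agreement
step 8: push -5: top = -5 -> confirmed correct
step 9: 9 - -5 = 14 -> the recorded entry deviates here
The audit stops at step 9: the recorded entry is wrong and should be top = 14.

step 9, top = 14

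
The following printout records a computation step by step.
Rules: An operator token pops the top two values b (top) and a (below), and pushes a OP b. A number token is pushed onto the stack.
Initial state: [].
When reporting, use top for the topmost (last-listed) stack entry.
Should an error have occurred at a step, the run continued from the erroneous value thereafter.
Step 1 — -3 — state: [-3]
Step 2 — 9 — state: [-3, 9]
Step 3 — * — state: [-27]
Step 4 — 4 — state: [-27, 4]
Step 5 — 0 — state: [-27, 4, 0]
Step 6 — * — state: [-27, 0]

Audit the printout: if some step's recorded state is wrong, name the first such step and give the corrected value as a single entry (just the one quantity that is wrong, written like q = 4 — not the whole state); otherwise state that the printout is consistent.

no error

step 1: push -3: top = -3 -> verified
step 2: push 9: top = 9 -> same as recorded
step 3: -3 * 9 = -27 -> consistent with the printout
step 4: push 4: top = 4 -> same as recorded
step 5: push 0: top = 0 -> checks out
step 6: 4 * 0 = 0 -> no discrepancy
The whole run recomputes cleanly — no discrepancies.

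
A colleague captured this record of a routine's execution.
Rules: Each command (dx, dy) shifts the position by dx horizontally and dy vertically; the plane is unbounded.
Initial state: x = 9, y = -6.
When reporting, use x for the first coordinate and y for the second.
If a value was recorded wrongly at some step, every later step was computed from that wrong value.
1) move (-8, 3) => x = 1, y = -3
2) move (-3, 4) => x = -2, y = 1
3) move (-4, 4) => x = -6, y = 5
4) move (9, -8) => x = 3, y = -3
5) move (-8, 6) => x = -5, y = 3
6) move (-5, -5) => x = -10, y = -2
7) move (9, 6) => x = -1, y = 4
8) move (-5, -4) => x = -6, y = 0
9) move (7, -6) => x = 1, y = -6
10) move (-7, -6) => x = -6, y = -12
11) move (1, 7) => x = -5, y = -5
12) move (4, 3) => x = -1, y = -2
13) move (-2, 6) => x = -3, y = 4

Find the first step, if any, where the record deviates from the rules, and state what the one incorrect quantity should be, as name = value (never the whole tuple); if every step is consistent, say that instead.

no error

step 1: x = 9 + (-8) = 1, y = -6 + (3) = -3 -> same as recorded
step 2: x = 1 + (-3) = -2, y = -3 + (4) = 1 -> exactly as logged
step 3: x = -2 + (-4) = -6, y = 1 + (4) = 5 -> consistent with the record
step 4: x = -6 + (9) = 3, y = 5 + (-8) = -3 -> same as recorded
step 5: x = 3 + (-8) = -5, y = -3 + (6) = 3 -> confirmed correct
step 6: x = -5 + (-5) = -10, y = 3 + (-5) = -2 -> in agreement
step 7: x = -10 + (9) = -1, y = -2 + (6) = 4 -> in agreement
step 8: x = -1 + (-5) = -6, y = 4 + (-4) = 0 -> exactly as logged
step 9: x = -6 + (7) = 1, y = 0 + (-6) = -6 -> checks out
step 10: x = 1 + (-7) = -6, y = -6 + (-6) = -12 -> same as recorded
step 11: x = -6 + (1) = -5, y = -12 + (7) = -5 -> exactly as logged
step 12: x = -5 + (4) = -1, y = -5 + (3) = -2 -> exactly as logged
step 13: x = -1 + (-2) = -3, y = -2 + (6) = 4 -> confirmed correct
All entries verified; no error found.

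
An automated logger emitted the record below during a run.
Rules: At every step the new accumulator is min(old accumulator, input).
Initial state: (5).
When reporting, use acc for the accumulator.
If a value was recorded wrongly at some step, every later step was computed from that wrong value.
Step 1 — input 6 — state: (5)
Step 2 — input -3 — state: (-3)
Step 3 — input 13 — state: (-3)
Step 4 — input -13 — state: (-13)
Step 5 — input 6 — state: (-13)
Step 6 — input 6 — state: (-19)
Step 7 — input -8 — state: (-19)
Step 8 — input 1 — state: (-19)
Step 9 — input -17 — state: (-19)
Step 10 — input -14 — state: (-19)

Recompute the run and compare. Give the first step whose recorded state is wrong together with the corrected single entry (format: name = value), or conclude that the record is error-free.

1. acc = min(5, 6) = 5 (confirmed correct)
2. acc = min(5, -3) = -3 (in agreement)
3. acc = min(-3, 13) = -3 (verified)
4. acc = min(-3, -13) = -13 (matches)
5. acc = min(-13, 6) = -13 (no discrepancy)
6. acc = min(-13, 6) = -13 (the entry is off here)
The audit stops at step 6: the recorded entry is wrong and should be acc = -13.

step 6, acc = -13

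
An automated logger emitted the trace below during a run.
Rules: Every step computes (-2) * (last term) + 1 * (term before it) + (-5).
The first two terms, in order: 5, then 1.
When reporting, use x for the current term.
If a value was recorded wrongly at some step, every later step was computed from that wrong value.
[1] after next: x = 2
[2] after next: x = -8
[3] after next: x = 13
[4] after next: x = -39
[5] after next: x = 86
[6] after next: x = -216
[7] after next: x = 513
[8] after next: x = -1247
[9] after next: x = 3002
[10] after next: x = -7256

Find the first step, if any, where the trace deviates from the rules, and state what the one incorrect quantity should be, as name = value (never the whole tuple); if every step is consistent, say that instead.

1. x = -2*(1) + (1)*(5) + (-5) = -2 (the entry is off here)
The audit stops at step 1: the recorded entry is wrong and should be x = -2.

step 1, x = -2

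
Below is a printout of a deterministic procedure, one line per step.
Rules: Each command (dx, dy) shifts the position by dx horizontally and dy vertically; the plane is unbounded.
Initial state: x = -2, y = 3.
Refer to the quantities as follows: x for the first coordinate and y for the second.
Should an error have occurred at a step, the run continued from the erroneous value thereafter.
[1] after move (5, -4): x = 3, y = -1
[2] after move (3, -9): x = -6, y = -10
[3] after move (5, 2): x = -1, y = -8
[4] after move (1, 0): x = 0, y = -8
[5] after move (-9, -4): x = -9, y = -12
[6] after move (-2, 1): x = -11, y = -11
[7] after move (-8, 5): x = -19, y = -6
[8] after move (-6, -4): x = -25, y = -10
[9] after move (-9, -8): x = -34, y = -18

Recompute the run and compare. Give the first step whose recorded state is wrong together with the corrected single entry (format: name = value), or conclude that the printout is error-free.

step 2, x = 6

Recomputing the run from the initial state:
step 1: x = 3, y = -1
step 2: x = 6, y = -10
step 3: x = 11, y = -8
step 4: x = 12, y = -8
step 5: x = 3, y = -12
step 6: x = 1, y = -11
step 7: x = -7, y = -6
step 8: x = -13, y = -10
step 9: x = -22, y = -18
The first disagreement with the printout is at step 2, where the value should be x = 6.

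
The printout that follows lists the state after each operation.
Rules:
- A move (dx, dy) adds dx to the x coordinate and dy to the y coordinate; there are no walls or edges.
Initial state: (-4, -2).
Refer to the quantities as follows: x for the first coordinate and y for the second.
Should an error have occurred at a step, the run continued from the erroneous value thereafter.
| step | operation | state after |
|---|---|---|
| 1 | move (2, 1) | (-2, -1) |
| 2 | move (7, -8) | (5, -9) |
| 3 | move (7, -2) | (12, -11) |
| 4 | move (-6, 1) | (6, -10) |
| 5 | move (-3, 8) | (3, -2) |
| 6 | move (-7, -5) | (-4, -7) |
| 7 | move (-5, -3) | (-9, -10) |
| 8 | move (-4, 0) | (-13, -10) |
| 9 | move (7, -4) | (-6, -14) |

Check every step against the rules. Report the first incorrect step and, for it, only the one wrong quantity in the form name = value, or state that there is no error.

Step 1: x = -4 + (2) = -2, y = -2 + (1) = -1 — confirmed correct.
Step 2: x = -2 + (7) = 5, y = -1 + (-8) = -9 — matches.
Step 3: x = 5 + (7) = 12, y = -9 + (-2) = -11 — exactly as logged.
Step 4: x = 12 + (-6) = 6, y = -11 + (1) = -10 — consistent with the printout.
Step 5: x = 6 + (-3) = 3, y = -10 + (8) = -2 — checks out.
Step 6: x = 3 + (-7) = -4, y = -2 + (-5) = -7 — consistent with the printout.
Step 7: x = -4 + (-5) = -9, y = -7 + (-3) = -10 — exactly as logged.
Step 8: x = -9 + (-4) = -13, y = -10 + (0) = -10 — verified.
Step 9: x = -13 + (7) = -6, y = -10 + (-4) = -14 — matches.
Every step is consistent.

no error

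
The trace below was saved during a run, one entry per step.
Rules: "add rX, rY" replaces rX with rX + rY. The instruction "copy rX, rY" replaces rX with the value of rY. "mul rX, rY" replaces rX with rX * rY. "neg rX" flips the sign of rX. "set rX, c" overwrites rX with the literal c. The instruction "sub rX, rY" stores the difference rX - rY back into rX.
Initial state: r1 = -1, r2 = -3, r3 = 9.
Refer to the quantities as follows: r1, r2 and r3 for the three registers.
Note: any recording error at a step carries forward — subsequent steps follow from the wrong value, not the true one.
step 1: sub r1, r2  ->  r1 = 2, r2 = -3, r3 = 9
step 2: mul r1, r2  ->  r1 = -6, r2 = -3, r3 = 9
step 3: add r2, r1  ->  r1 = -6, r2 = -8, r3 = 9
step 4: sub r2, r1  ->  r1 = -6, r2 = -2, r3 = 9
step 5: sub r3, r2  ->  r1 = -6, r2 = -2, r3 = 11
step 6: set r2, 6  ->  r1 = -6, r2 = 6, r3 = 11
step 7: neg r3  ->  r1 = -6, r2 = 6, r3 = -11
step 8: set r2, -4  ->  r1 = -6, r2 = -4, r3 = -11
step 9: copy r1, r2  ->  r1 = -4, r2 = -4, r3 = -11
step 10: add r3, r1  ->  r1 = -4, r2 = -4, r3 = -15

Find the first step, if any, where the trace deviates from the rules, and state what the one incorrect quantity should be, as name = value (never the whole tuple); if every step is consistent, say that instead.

step 1: r1 = -1 - -3 = 2 -> checks out
step 2: r1 = 2 * -3 = -6 -> confirmed correct
step 3: r2 = -3 + -6 = -9 -> the trace has a different value
Step 3 is the first one off; corrected, r2 = -9.

step 3, r2 = -9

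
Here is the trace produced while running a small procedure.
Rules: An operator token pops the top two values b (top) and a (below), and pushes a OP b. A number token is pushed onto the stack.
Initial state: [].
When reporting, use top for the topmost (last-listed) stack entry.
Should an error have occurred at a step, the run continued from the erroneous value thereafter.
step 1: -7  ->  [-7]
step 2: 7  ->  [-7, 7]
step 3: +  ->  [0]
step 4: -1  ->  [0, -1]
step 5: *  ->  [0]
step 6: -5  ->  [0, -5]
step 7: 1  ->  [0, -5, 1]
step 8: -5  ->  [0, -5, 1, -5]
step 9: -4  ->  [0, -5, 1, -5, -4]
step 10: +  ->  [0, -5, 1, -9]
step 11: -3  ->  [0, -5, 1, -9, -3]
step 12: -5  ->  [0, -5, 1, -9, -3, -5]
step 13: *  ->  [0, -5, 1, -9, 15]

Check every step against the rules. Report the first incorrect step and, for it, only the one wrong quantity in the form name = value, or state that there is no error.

no error

Recomputing the run from the initial state:
step 1: [-7]
step 2: [-7, 7]
step 3: [0]
step 4: [0, -1]
step 5: [0]
step 6: [0, -5]
step 7: [0, -5, 1]
step 8: [0, -5, 1, -5]
step 9: [0, -5, 1, -5, -4]
step 10: [0, -5, 1, -9]
step 11: [0, -5, 1, -9, -3]
step 12: [0, -5, 1, -9, -3, -5]
step 13: [0, -5, 1, -9, 15]
This matches the trace at every step.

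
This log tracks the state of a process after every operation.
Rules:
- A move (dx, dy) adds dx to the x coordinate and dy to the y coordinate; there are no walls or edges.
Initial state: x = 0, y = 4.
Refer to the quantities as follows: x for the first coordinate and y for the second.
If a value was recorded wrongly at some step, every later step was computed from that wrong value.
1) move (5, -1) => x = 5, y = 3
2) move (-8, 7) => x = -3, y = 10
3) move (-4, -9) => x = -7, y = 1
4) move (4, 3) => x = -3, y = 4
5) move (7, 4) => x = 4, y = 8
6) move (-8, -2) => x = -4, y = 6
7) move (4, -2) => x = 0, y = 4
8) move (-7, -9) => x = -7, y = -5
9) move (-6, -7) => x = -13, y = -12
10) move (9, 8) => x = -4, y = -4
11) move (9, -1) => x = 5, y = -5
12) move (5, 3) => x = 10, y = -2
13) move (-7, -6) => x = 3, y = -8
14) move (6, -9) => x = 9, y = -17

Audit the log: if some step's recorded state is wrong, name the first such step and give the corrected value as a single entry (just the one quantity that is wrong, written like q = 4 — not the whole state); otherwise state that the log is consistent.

Recomputing the run from the initial state:
step 1: x = 5, y = 3
step 2: x = -3, y = 10
step 3: x = -7, y = 1
step 4: x = -3, y = 4
step 5: x = 4, y = 8
step 6: x = -4, y = 6
step 7: x = 0, y = 4
step 8: x = -7, y = -5
step 9: x = -13, y = -12
step 10: x = -4, y = -4
step 11: x = 5, y = -5
step 12: x = 10, y = -2
step 13: x = 3, y = -8
step 14: x = 9, y = -17
This matches the log at every step.

no error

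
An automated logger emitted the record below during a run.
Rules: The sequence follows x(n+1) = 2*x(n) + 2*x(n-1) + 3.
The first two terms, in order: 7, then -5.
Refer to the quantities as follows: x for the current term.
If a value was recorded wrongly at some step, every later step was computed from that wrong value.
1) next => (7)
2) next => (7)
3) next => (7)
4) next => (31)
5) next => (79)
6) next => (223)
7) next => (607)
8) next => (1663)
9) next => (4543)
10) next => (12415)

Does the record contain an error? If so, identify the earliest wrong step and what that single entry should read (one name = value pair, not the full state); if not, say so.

Step 1: x = 2*(-5) + (2)*(7) + (3) = 7 — same as recorded.
Step 2: x = 2*(7) + (2)*(-5) + (3) = 7 — no discrepancy.
Step 3: x = 2*(7) + (2)*(7) + (3) = 31 — first mismatch against the record.
So the first discrepancy is step 3, where the right value is x = 31.

step 3, x = 31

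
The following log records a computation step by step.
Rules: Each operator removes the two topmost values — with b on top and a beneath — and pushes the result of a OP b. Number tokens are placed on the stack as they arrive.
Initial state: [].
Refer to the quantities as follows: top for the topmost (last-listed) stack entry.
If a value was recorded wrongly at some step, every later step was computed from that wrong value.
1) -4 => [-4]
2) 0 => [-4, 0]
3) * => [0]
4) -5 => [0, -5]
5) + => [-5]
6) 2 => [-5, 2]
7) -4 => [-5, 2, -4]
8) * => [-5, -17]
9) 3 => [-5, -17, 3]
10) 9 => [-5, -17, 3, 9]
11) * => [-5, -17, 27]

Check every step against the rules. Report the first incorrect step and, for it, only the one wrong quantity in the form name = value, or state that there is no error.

step 8, top = -8

Step 1: push -4: top = -4 — matches.
Step 2: push 0: top = 0 — same as recorded.
Step 3: -4 * 0 = 0 — confirmed correct.
Step 4: push -5: top = -5 — confirmed correct.
Step 5: 0 + -5 = -5 — checks out.
Step 6: push 2: top = 2 — exactly as logged.
Step 7: push -4: top = -4 — consistent with the log.
Step 8: 2 * -4 = -8 — the entry is off here.
The earliest wrong entry is at step 8: it should read top = -8.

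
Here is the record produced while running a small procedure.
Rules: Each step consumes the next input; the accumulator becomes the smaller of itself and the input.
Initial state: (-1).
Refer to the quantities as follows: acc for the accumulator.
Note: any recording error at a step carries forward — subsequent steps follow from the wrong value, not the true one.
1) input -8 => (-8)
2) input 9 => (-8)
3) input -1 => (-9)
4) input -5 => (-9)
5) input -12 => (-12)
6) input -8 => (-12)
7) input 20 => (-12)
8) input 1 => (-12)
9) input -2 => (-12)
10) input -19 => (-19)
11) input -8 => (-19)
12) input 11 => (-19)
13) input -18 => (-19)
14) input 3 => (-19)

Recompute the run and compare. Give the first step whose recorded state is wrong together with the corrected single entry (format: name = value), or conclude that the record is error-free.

step 3, acc = -8

1. acc = min(-1, -8) = -8 (no discrepancy)
2. acc = min(-8, 9) = -8 (consistent with the record)
3. acc = min(-8, -1) = -8 (the record disagrees here)
The earliest wrong entry is at step 3: it should read acc = -8.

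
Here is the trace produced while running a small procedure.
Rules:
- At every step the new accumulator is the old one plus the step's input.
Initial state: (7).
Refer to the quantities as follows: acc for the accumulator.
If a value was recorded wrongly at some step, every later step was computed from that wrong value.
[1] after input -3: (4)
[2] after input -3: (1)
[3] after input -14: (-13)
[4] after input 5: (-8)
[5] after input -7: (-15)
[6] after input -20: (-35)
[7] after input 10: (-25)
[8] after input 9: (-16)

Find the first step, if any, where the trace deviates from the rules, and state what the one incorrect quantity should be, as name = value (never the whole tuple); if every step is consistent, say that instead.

Recomputing the run from the initial state:
step 1: acc = 4
step 2: acc = 1
step 3: acc = -13
step 4: acc = -8
step 5: acc = -15
step 6: acc = -35
step 7: acc = -25
step 8: acc = -16
This matches the trace at every step.

no error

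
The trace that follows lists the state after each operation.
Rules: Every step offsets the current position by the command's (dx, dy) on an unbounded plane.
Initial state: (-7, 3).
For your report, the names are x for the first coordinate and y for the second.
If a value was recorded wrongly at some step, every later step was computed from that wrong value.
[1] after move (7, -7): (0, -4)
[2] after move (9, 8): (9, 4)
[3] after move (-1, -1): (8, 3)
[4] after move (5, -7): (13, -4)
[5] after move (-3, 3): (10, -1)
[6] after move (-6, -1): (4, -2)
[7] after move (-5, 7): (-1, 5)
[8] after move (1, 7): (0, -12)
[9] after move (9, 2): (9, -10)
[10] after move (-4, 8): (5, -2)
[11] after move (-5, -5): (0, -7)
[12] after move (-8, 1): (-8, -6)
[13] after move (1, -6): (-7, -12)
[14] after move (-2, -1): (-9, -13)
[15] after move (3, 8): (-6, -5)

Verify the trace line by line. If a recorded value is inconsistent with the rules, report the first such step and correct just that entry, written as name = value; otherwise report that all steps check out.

Recomputing the run from the initial state:
step 1: x = 0, y = -4
step 2: x = 9, y = 4
step 3: x = 8, y = 3
step 4: x = 13, y = -4
step 5: x = 10, y = -1
step 6: x = 4, y = -2
step 7: x = -1, y = 5
step 8: x = 0, y = 12
step 9: x = 9, y = 14
step 10: x = 5, y = 22
step 11: x = 0, y = 17
step 12: x = -8, y = 18
step 13: x = -7, y = 12
step 14: x = -9, y = 11
step 15: x = -6, y = 19
The first disagreement with the trace is at step 8, where the value should be y = 12.

step 8, y = 12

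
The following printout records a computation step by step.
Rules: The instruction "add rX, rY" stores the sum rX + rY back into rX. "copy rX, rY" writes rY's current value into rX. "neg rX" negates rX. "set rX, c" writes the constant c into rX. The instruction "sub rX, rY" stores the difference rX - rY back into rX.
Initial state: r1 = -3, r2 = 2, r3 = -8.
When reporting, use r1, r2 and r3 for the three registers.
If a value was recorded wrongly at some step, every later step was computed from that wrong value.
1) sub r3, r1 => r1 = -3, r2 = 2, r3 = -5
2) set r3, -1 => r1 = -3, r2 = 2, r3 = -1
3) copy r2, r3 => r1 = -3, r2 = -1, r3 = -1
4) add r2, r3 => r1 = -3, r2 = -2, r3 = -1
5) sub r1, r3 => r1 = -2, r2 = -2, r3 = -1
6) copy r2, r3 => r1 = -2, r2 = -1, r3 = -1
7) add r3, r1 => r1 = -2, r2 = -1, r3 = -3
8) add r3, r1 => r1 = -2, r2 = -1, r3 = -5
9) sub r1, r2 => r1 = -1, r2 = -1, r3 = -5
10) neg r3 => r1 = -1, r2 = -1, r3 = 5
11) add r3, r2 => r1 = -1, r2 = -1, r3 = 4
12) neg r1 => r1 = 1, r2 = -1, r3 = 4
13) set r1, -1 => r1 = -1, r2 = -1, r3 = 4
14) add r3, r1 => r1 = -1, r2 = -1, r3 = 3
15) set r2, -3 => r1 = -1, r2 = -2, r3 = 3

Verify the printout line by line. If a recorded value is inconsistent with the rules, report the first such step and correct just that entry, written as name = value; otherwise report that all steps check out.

Recomputing the run from the initial state:
step 1: r1 = -3, r2 = 2, r3 = -5
step 2: r1 = -3, r2 = 2, r3 = -1
step 3: r1 = -3, r2 = -1, r3 = -1
step 4: r1 = -3, r2 = -2, r3 = -1
step 5: r1 = -2, r2 = -2, r3 = -1
step 6: r1 = -2, r2 = -1, r3 = -1
step 7: r1 = -2, r2 = -1, r3 = -3
step 8: r1 = -2, r2 = -1, r3 = -5
step 9: r1 = -1, r2 = -1, r3 = -5
step 10: r1 = -1, r2 = -1, r3 = 5
step 11: r1 = -1, r2 = -1, r3 = 4
step 12: r1 = 1, r2 = -1, r3 = 4
step 13: r1 = -1, r2 = -1, r3 = 4
step 14: r1 = -1, r2 = -1, r3 = 3
step 15: r1 = -1, r2 = -3, r3 = 3
The first disagreement with the printout is at step 15, where the value should be r2 = -3.

step 15, r2 = -3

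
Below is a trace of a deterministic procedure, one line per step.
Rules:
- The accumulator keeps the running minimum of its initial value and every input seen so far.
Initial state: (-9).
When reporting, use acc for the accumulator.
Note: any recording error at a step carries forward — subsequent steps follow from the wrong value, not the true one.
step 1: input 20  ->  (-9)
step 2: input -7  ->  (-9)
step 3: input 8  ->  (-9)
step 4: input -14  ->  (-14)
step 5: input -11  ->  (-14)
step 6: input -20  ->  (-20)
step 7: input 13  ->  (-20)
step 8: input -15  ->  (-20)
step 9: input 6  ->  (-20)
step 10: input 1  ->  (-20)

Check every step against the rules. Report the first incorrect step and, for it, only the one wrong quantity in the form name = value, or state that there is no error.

step 1: acc = min(-9, 20) = -9 -> confirmed correct
step 2: acc = min(-9, -7) = -9 -> in agreement
step 3: acc = min(-9, 8) = -9 -> in agreement
step 4: acc = min(-9, -14) = -14 -> agrees with the trace
step 5: acc = min(-14, -11) = -14 -> same as recorded
step 6: acc = min(-14, -20) = -20 -> consistent with the trace
step 7: acc = min(-20, 13) = -20 -> verified
step 8: acc = min(-20, -15) = -20 -> consistent with the trace
step 9: acc = min(-20, 6) = -20 -> checks out
step 10: acc = min(-20, 1) = -20 -> agrees with the trace
Each recorded entry agrees with the recomputation.

no error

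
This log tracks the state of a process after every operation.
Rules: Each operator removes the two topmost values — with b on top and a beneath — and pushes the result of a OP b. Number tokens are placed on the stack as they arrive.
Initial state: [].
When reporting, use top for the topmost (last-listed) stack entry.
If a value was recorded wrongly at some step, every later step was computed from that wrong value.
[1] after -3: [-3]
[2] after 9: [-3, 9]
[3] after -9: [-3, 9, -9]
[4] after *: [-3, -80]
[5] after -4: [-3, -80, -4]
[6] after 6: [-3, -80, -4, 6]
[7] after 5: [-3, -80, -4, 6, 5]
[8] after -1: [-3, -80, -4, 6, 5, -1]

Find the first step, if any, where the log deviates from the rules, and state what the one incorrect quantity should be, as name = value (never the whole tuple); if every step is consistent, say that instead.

Recomputing the run from the initial state:
step 1: [-3]
step 2: [-3, 9]
step 3: [-3, 9, -9]
step 4: [-3, -81]
step 5: [-3, -81, -4]
step 6: [-3, -81, -4, 6]
step 7: [-3, -81, -4, 6, 5]
step 8: [-3, -81, -4, 6, 5, -1]
The first disagreement with the log is at step 4, where the value should be top = -81.

step 4, top = -81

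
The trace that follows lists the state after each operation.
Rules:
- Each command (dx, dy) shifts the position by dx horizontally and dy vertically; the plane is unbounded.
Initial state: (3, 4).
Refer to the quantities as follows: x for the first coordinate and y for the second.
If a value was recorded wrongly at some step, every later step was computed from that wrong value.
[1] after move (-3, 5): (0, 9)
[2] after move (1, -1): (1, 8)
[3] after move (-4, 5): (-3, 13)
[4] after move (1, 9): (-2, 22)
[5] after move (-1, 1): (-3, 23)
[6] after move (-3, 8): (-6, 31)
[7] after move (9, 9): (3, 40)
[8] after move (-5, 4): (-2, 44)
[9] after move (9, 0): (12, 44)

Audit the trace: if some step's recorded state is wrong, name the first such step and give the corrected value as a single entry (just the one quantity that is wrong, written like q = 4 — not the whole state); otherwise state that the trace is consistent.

step 1: x = 3 + (-3) = 0, y = 4 + (5) = 9 -> exactly as logged
step 2: x = 0 + (1) = 1, y = 9 + (-1) = 8 -> checks out
step 3: x = 1 + (-4) = -3, y = 8 + (5) = 13 -> verified
step 4: x = -3 + (1) = -2, y = 13 + (9) = 22 -> same as recorded
step 5: x = -2 + (-1) = -3, y = 22 + (1) = 23 -> matches
step 6: x = -3 + (-3) = -6, y = 23 + (8) = 31 -> exactly as logged
step 7: x = -6 + (9) = 3, y = 31 + (9) = 40 -> same as recorded
step 8: x = 3 + (-5) = -2, y = 40 + (4) = 44 -> no discrepancy
step 9: x = -2 + (9) = 7, y = 44 + (0) = 44 -> a discrepancy with the trace
First incorrect step: 9; the correct value is x = 7.

step 9, x = 7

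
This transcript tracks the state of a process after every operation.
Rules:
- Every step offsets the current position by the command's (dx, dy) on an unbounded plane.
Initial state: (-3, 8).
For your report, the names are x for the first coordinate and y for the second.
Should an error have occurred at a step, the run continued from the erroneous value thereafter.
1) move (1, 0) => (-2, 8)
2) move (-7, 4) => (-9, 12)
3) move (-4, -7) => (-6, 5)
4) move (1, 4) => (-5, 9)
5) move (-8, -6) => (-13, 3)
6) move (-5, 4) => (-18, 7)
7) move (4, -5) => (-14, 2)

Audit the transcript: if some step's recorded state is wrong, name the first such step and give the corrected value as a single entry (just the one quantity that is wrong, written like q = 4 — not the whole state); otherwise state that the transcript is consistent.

Step 1: x = -3 + (1) = -2, y = 8 + (0) = 8 — exactly as logged.
Step 2: x = -2 + (-7) = -9, y = 8 + (4) = 12 — in agreement.
Step 3: x = -9 + (-4) = -13, y = 12 + (-7) = 5 — a discrepancy with the transcript.
Step 3 is the first one off; corrected, x = -13.

step 3, x = -13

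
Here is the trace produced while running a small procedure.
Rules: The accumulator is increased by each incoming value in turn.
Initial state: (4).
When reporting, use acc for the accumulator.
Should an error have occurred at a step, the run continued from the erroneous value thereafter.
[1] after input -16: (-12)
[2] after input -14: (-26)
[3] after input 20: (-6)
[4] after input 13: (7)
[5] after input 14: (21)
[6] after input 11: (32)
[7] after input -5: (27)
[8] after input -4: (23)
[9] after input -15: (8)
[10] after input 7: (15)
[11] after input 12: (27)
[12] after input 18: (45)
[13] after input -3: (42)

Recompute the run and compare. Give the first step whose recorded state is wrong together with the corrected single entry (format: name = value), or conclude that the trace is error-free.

Recomputing the run from the initial state:
step 1: acc = -12
step 2: acc = -26
step 3: acc = -6
step 4: acc = 7
step 5: acc = 21
step 6: acc = 32
step 7: acc = 27
step 8: acc = 23
step 9: acc = 8
step 10: acc = 15
step 11: acc = 27
step 12: acc = 45
step 13: acc = 42
This matches the trace at every step.

no error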